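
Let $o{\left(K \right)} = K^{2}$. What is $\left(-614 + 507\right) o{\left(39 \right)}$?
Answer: $-162747$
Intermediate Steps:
$\left(-614 + 507\right) o{\left(39 \right)} = \left(-614 + 507\right) 39^{2} = \left(-107\right) 1521 = -162747$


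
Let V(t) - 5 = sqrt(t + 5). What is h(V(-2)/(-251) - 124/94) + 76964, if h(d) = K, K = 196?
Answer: 77160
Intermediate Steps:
V(t) = 5 + sqrt(5 + t) (V(t) = 5 + sqrt(t + 5) = 5 + sqrt(5 + t))
h(d) = 196
h(V(-2)/(-251) - 124/94) + 76964 = 196 + 76964 = 77160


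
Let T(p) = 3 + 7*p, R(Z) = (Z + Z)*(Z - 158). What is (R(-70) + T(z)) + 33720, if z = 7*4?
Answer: 65839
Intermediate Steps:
R(Z) = 2*Z*(-158 + Z) (R(Z) = (2*Z)*(-158 + Z) = 2*Z*(-158 + Z))
z = 28
(R(-70) + T(z)) + 33720 = (2*(-70)*(-158 - 70) + (3 + 7*28)) + 33720 = (2*(-70)*(-228) + (3 + 196)) + 33720 = (31920 + 199) + 33720 = 32119 + 33720 = 65839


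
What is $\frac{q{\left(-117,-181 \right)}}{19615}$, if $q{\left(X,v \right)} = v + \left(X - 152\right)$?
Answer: $- \frac{90}{3923} \approx -0.022942$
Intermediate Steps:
$q{\left(X,v \right)} = -152 + X + v$ ($q{\left(X,v \right)} = v + \left(-152 + X\right) = -152 + X + v$)
$\frac{q{\left(-117,-181 \right)}}{19615} = \frac{-152 - 117 - 181}{19615} = \left(-450\right) \frac{1}{19615} = - \frac{90}{3923}$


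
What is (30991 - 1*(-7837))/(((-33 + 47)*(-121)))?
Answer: -19414/847 ≈ -22.921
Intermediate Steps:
(30991 - 1*(-7837))/(((-33 + 47)*(-121))) = (30991 + 7837)/((14*(-121))) = 38828/(-1694) = 38828*(-1/1694) = -19414/847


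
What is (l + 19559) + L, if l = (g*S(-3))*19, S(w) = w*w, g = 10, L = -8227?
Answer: 13042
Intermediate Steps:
S(w) = w²
l = 1710 (l = (10*(-3)²)*19 = (10*9)*19 = 90*19 = 1710)
(l + 19559) + L = (1710 + 19559) - 8227 = 21269 - 8227 = 13042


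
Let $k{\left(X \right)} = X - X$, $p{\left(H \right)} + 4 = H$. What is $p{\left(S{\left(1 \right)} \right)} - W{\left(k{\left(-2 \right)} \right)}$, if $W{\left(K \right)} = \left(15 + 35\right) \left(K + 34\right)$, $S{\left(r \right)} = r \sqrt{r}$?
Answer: $-1703$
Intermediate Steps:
$S{\left(r \right)} = r^{\frac{3}{2}}$
$p{\left(H \right)} = -4 + H$
$k{\left(X \right)} = 0$
$W{\left(K \right)} = 1700 + 50 K$ ($W{\left(K \right)} = 50 \left(34 + K\right) = 1700 + 50 K$)
$p{\left(S{\left(1 \right)} \right)} - W{\left(k{\left(-2 \right)} \right)} = \left(-4 + 1^{\frac{3}{2}}\right) - \left(1700 + 50 \cdot 0\right) = \left(-4 + 1\right) - \left(1700 + 0\right) = -3 - 1700 = -1703$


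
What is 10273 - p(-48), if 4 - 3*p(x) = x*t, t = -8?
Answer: 31199/3 ≈ 10400.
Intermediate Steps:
p(x) = 4/3 + 8*x/3 (p(x) = 4/3 - x*(-8)/3 = 4/3 - (-8)*x/3 = 4/3 + 8*x/3)
10273 - p(-48) = 10273 - (4/3 + (8/3)*(-48)) = 10273 - (4/3 - 128) = 10273 - 1*(-380/3) = 10273 + 380/3 = 31199/3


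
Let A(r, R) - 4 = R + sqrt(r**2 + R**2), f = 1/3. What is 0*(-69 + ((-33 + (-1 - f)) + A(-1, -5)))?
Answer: 0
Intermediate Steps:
f = 1/3 ≈ 0.33333
A(r, R) = 4 + R + sqrt(R**2 + r**2) (A(r, R) = 4 + (R + sqrt(r**2 + R**2)) = 4 + (R + sqrt(R**2 + r**2)) = 4 + R + sqrt(R**2 + r**2))
0*(-69 + ((-33 + (-1 - f)) + A(-1, -5))) = 0*(-69 + ((-33 + (-1 - 1*1/3)) + (4 - 5 + sqrt((-5)**2 + (-1)**2)))) = 0*(-69 + ((-33 + (-1 - 1/3)) + (4 - 5 + sqrt(25 + 1)))) = 0*(-69 + ((-33 - 4/3) + (4 - 5 + sqrt(26)))) = 0*(-69 + (-103/3 + (-1 + sqrt(26)))) = 0*(-69 + (-106/3 + sqrt(26))) = 0*(-313/3 + sqrt(26)) = 0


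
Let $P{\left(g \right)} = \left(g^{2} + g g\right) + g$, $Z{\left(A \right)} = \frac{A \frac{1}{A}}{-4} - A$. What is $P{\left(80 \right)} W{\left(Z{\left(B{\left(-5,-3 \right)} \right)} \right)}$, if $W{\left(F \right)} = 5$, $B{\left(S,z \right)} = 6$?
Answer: $64400$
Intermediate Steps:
$Z{\left(A \right)} = - \frac{1}{4} - A$ ($Z{\left(A \right)} = 1 \left(- \frac{1}{4}\right) - A = - \frac{1}{4} - A$)
$P{\left(g \right)} = g + 2 g^{2}$ ($P{\left(g \right)} = \left(g^{2} + g^{2}\right) + g = 2 g^{2} + g = g + 2 g^{2}$)
$P{\left(80 \right)} W{\left(Z{\left(B{\left(-5,-3 \right)} \right)} \right)} = 80 \left(1 + 2 \cdot 80\right) 5 = 80 \left(1 + 160\right) 5 = 80 \cdot 161 \cdot 5 = 12880 \cdot 5 = 64400$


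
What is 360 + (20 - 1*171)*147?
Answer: -21837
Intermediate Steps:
360 + (20 - 1*171)*147 = 360 + (20 - 171)*147 = 360 - 151*147 = 360 - 22197 = -21837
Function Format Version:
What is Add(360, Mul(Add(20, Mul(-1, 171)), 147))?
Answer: -21837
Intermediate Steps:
Add(360, Mul(Add(20, Mul(-1, 171)), 147)) = Add(360, Mul(Add(20, -171), 147)) = Add(360, Mul(-151, 147)) = Add(360, -22197) = -21837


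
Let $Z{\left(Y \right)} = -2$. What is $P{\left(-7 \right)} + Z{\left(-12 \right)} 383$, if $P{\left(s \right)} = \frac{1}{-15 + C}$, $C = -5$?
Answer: $- \frac{15321}{20} \approx -766.05$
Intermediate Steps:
$P{\left(s \right)} = - \frac{1}{20}$ ($P{\left(s \right)} = \frac{1}{-15 - 5} = \frac{1}{-20} = - \frac{1}{20}$)
$P{\left(-7 \right)} + Z{\left(-12 \right)} 383 = - \frac{1}{20} - 766 = - \frac{15321}{20}$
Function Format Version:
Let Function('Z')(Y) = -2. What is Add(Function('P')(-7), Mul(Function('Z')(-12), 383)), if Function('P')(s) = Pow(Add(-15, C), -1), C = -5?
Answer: Rational(-15321, 20) ≈ -766.05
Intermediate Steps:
Function('P')(s) = Rational(-1, 20) (Function('P')(s) = Pow(Add(-15, -5), -1) = Pow(-20, -1) = Rational(-1, 20))
Add(Function('P')(-7), Mul(Function('Z')(-12), 383)) = Add(Rational(-1, 20), Mul(-2, 383)) = Add(Rational(-1, 20), -766) = Rational(-15321, 20)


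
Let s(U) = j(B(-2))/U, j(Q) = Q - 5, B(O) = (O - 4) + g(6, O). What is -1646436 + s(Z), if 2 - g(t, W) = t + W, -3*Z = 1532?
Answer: -2522339913/1532 ≈ -1.6464e+6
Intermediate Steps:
Z = -1532/3 (Z = -1/3*1532 = -1532/3 ≈ -510.67)
g(t, W) = 2 - W - t (g(t, W) = 2 - (t + W) = 2 - (W + t) = 2 + (-W - t) = 2 - W - t)
B(O) = -8 (B(O) = (O - 4) + (2 - O - 1*6) = (-4 + O) + (2 - O - 6) = (-4 + O) + (-4 - O) = -8)
j(Q) = -5 + Q
s(U) = -13/U (s(U) = (-5 - 8)/U = -13/U)
-1646436 + s(Z) = -1646436 - 13/(-1532/3) = -1646436 - 13*(-3/1532) = -1646436 + 39/1532 = -2522339913/1532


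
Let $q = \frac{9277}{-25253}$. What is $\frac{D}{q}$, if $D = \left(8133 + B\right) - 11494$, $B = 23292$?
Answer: $- \frac{503317543}{9277} \approx -54254.0$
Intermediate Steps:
$q = - \frac{9277}{25253}$ ($q = 9277 \left(- \frac{1}{25253}\right) = - \frac{9277}{25253} \approx -0.36736$)
$D = 19931$ ($D = \left(8133 + 23292\right) - 11494 = 31425 - 11494 = 19931$)
$\frac{D}{q} = \frac{19931}{- \frac{9277}{25253}} = 19931 \left(- \frac{25253}{9277}\right) = - \frac{503317543}{9277}$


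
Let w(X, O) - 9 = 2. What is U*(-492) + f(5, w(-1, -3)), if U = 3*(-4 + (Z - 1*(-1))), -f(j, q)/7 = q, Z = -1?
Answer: 5827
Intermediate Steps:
w(X, O) = 11 (w(X, O) = 9 + 2 = 11)
f(j, q) = -7*q
U = -12 (U = 3*(-4 + (-1 - 1*(-1))) = 3*(-4 + (-1 + 1)) = 3*(-4 + 0) = 3*(-4) = -12)
U*(-492) + f(5, w(-1, -3)) = -12*(-492) - 7*11 = 5904 - 77 = 5827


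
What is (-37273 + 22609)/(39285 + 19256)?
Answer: -14664/58541 ≈ -0.25049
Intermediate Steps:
(-37273 + 22609)/(39285 + 19256) = -14664/58541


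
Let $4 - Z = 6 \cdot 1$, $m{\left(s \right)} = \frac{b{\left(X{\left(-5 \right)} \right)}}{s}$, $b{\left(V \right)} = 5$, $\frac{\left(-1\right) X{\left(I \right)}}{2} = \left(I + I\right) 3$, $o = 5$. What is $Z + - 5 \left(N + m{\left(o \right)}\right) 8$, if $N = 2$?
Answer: $-122$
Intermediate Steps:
$X{\left(I \right)} = - 12 I$ ($X{\left(I \right)} = - 2 \left(I + I\right) 3 = - 2 \cdot 2 I 3 = - 2 \cdot 6 I = - 12 I$)
$m{\left(s \right)} = \frac{5}{s}$
$Z = -2$ ($Z = 4 - 6 \cdot 1 = 4 - 6 = -2$)
$Z + - 5 \left(N + m{\left(o \right)}\right) 8 = -2 + - 5 \left(2 + \frac{5}{5}\right) 8 = -2 + - 5 \left(2 + 5 \cdot \frac{1}{5}\right) 8 = -2 + - 5 \left(2 + 1\right) 8 = -2 + \left(-5\right) 3 \cdot 8 = -2 - 120 = -122$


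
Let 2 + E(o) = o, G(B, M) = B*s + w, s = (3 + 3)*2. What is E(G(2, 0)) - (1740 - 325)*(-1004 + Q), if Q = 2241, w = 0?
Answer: -1750333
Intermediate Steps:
s = 12 (s = 6*2 = 12)
G(B, M) = 12*B (G(B, M) = B*12 + 0 = 12*B + 0 = 12*B)
E(o) = -2 + o
E(G(2, 0)) - (1740 - 325)*(-1004 + Q) = (-2 + 12*2) - (1740 - 325)*(-1004 + 2241) = (-2 + 24) - 1415*1237 = 22 - 1*1750355 = 22 - 1750355 = -1750333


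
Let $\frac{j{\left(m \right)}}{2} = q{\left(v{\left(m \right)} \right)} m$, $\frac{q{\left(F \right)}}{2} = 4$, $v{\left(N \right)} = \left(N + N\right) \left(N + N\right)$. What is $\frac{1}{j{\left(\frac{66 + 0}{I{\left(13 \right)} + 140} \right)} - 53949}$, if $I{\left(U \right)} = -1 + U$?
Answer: $- \frac{19}{1024899} \approx -1.8538 \cdot 10^{-5}$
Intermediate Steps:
$v{\left(N \right)} = 4 N^{2}$ ($v{\left(N \right)} = 2 N 2 N = 4 N^{2}$)
$q{\left(F \right)} = 8$ ($q{\left(F \right)} = 2 \cdot 4 = 8$)
$j{\left(m \right)} = 16 m$ ($j{\left(m \right)} = 2 \cdot 8 m = 16 m$)
$\frac{1}{j{\left(\frac{66 + 0}{I{\left(13 \right)} + 140} \right)} - 53949} = \frac{1}{16 \frac{66 + 0}{\left(-1 + 13\right) + 140} - 53949} = \frac{1}{16 \frac{66}{12 + 140} - 53949} = \frac{1}{16 \cdot \frac{66}{152} - 53949} = \frac{1}{16 \cdot 66 \cdot \frac{1}{152} - 53949} = \frac{1}{16 \cdot \frac{33}{76} - 53949} = \frac{1}{\frac{132}{19} - 53949} = \frac{1}{- \frac{1024899}{19}} = - \frac{19}{1024899}$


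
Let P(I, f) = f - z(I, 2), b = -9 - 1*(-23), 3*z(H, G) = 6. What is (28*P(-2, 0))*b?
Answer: -784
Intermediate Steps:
z(H, G) = 2 (z(H, G) = (1/3)*6 = 2)
b = 14 (b = -9 + 23 = 14)
P(I, f) = -2 + f (P(I, f) = f - 1*2 = f - 2 = -2 + f)
(28*P(-2, 0))*b = (28*(-2 + 0))*14 = (28*(-2))*14 = -56*14 = -784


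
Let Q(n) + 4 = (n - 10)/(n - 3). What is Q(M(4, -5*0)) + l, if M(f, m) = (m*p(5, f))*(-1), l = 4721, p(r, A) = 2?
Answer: 14161/3 ≈ 4720.3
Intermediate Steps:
M(f, m) = -2*m (M(f, m) = (m*2)*(-1) = (2*m)*(-1) = -2*m)
Q(n) = -4 + (-10 + n)/(-3 + n) (Q(n) = -4 + (n - 10)/(n - 3) = -4 + (-10 + n)/(-3 + n))
Q(M(4, -5*0)) + l = (2 - (-6)*(-5*0))/(-3 - (-10)*0) + 4721 = (2 - (-6)*0)/(-3 - 2*0) + 4721 = (2 - 3*0)/(-3 + 0) + 4721 = (2 + 0)/(-3) + 4721 = -1/3*2 + 4721 = -2/3 + 4721 = 14161/3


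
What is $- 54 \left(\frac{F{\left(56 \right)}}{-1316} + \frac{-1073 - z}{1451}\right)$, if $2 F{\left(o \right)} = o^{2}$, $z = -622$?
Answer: $\frac{5532462}{68197} \approx 81.125$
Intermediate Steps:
$F{\left(o \right)} = \frac{o^{2}}{2}$
$- 54 \left(\frac{F{\left(56 \right)}}{-1316} + \frac{-1073 - z}{1451}\right) = - 54 \left(\frac{\frac{1}{2} \cdot 56^{2}}{-1316} + \frac{-1073 - -622}{1451}\right) = - 54 \left(\frac{1}{2} \cdot 3136 \left(- \frac{1}{1316}\right) + \left(-1073 + 622\right) \frac{1}{1451}\right) = - 54 \left(1568 \left(- \frac{1}{1316}\right) - \frac{451}{1451}\right) = - 54 \left(- \frac{56}{47} - \frac{451}{1451}\right) = \left(-54\right) \left(- \frac{102453}{68197}\right) = \frac{5532462}{68197}$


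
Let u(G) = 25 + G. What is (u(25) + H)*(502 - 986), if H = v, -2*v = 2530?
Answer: 588060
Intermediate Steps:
v = -1265 (v = -1/2*2530 = -1265)
H = -1265
(u(25) + H)*(502 - 986) = ((25 + 25) - 1265)*(502 - 986) = (50 - 1265)*(-484) = -1215*(-484) = 588060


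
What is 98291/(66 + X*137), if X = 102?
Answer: 98291/14040 ≈ 7.0008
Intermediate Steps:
98291/(66 + X*137) = 98291/(66 + 102*137) = 98291/(66 + 13974) = 98291/14040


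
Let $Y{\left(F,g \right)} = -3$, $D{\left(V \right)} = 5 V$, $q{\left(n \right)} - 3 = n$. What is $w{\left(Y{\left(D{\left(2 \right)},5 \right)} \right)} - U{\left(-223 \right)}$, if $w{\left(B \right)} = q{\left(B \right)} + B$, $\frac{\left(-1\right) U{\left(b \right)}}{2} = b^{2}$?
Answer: $99455$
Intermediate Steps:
$q{\left(n \right)} = 3 + n$
$U{\left(b \right)} = - 2 b^{2}$
$w{\left(B \right)} = 3 + 2 B$ ($w{\left(B \right)} = \left(3 + B\right) + B = 3 + 2 B$)
$w{\left(Y{\left(D{\left(2 \right)},5 \right)} \right)} - U{\left(-223 \right)} = \left(3 + 2 \left(-3\right)\right) - - 2 \left(-223\right)^{2} = \left(3 - 6\right) - \left(-2\right) 49729 = -3 - -99458 = -3 + 99458 = 99455$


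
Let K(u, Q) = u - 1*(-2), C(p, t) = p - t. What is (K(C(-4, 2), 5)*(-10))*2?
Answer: 80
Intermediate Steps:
K(u, Q) = 2 + u (K(u, Q) = u + 2 = 2 + u)
(K(C(-4, 2), 5)*(-10))*2 = ((2 + (-4 - 1*2))*(-10))*2 = ((2 + (-4 - 2))*(-10))*2 = ((2 - 6)*(-10))*2 = -4*(-10)*2 = 40*2 = 80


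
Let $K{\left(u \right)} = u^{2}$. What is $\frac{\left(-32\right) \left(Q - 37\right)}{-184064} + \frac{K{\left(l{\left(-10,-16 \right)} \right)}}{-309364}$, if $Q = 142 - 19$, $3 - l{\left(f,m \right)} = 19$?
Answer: $\frac{3141599}{222432716} \approx 0.014124$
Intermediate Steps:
$l{\left(f,m \right)} = -16$ ($l{\left(f,m \right)} = 3 - 19 = -16$)
$Q = 123$
$\frac{\left(-32\right) \left(Q - 37\right)}{-184064} + \frac{K{\left(l{\left(-10,-16 \right)} \right)}}{-309364} = \frac{\left(-32\right) \left(123 - 37\right)}{-184064} + \frac{\left(-16\right)^{2}}{-309364} = \left(-32\right) 86 \left(- \frac{1}{184064}\right) + 256 \left(- \frac{1}{309364}\right) = \left(-2752\right) \left(- \frac{1}{184064}\right) - \frac{64}{77341} = \frac{43}{2876} - \frac{64}{77341} = \frac{3141599}{222432716}$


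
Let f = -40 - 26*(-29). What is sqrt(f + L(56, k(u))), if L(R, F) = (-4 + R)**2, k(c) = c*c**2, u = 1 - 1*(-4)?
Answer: sqrt(3418) ≈ 58.464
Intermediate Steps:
u = 5 (u = 1 + 4 = 5)
k(c) = c**3
f = 714 (f = -40 + 754 = 714)
sqrt(f + L(56, k(u))) = sqrt(714 + (-4 + 56)**2) = sqrt(714 + 52**2) = sqrt(714 + 2704) = sqrt(3418)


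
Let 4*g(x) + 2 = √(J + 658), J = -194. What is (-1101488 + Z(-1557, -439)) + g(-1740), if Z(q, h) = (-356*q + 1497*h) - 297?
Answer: -2409353/2 + √29 ≈ -1.2047e+6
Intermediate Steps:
g(x) = -½ + √29 (g(x) = -½ + √(-194 + 658)/4 = -½ + √464/4 = -½ + (4*√29)/4 = -½ + √29)
Z(q, h) = -297 - 356*q + 1497*h
(-1101488 + Z(-1557, -439)) + g(-1740) = (-1101488 + (-297 - 356*(-1557) + 1497*(-439))) + (-½ + √29) = (-1101488 + (-297 + 554292 - 657183)) + (-½ + √29) = (-1101488 - 103188) + (-½ + √29) = -1204676 + (-½ + √29) = -2409353/2 + √29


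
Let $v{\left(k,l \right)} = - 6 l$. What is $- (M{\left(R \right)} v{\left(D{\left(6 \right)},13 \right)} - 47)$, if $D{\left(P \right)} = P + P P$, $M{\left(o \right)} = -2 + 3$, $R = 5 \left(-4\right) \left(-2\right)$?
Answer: $125$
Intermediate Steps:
$R = 40$ ($R = \left(-20\right) \left(-2\right) = 40$)
$M{\left(o \right)} = 1$
$D{\left(P \right)} = P + P^{2}$
$- (M{\left(R \right)} v{\left(D{\left(6 \right)},13 \right)} - 47) = - (1 \left(\left(-6\right) 13\right) - 47) = - (1 \left(-78\right) - 47) = - (-78 - 47) = \left(-1\right) \left(-125\right) = 125$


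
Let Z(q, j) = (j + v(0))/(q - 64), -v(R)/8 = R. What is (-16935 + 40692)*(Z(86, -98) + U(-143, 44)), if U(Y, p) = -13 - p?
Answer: -16059732/11 ≈ -1.4600e+6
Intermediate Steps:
v(R) = -8*R
Z(q, j) = j/(-64 + q) (Z(q, j) = (j - 8*0)/(q - 64) = (j + 0)/(-64 + q) = j/(-64 + q))
(-16935 + 40692)*(Z(86, -98) + U(-143, 44)) = (-16935 + 40692)*(-98/(-64 + 86) + (-13 - 1*44)) = 23757*(-98/22 + (-13 - 44)) = 23757*(-98*1/22 - 57) = 23757*(-49/11 - 57) = 23757*(-676/11) = -16059732/11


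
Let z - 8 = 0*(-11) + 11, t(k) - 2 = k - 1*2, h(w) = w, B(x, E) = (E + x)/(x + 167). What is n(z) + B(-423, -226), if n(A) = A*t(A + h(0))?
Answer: 93065/256 ≈ 363.54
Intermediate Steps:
B(x, E) = (E + x)/(167 + x)
t(k) = k (t(k) = 2 + (k - 1*2) = 2 + (k - 2) = 2 + (-2 + k) = k)
z = 19 (z = 8 + (0*(-11) + 11) = 8 + (0 + 11) = 8 + 11 = 19)
n(A) = A**2 (n(A) = A*(A + 0) = A*A = A**2)
n(z) + B(-423, -226) = 19**2 + (-226 - 423)/(167 - 423) = 361 - 649/(-256) = 361 - 1/256*(-649) = 361 + 649/256 = 93065/256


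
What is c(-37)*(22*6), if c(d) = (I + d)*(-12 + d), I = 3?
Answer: 219912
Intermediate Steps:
c(d) = (-12 + d)*(3 + d) (c(d) = (3 + d)*(-12 + d) = (-12 + d)*(3 + d))
c(-37)*(22*6) = (-36 + (-37)² - 9*(-37))*(22*6) = (-36 + 1369 + 333)*132 = 1666*132 = 219912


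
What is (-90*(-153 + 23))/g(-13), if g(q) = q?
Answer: -900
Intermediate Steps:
(-90*(-153 + 23))/g(-13) = -90*(-153 + 23)/(-13) = -90*(-130)*(-1/13) = 11700*(-1/13) = -900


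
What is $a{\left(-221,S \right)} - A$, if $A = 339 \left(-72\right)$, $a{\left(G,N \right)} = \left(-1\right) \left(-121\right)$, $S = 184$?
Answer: $24529$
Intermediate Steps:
$a{\left(G,N \right)} = 121$
$A = -24408$
$a{\left(-221,S \right)} - A = 121 - -24408 = 121 + 24408 = 24529$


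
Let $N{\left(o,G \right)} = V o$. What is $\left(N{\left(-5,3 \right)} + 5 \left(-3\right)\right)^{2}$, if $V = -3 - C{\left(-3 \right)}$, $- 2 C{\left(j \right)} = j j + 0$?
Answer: $\frac{2025}{4} \approx 506.25$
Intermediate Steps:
$C{\left(j \right)} = - \frac{j^{2}}{2}$ ($C{\left(j \right)} = - \frac{j j + 0}{2} = - \frac{j^{2} + 0}{2} = - \frac{j^{2}}{2}$)
$V = \frac{3}{2}$ ($V = -3 - - \frac{\left(-3\right)^{2}}{2} = -3 - \left(- \frac{1}{2}\right) 9 = -3 - - \frac{9}{2} = -3 + \frac{9}{2} = \frac{3}{2} \approx 1.5$)
$N{\left(o,G \right)} = \frac{3 o}{2}$
$\left(N{\left(-5,3 \right)} + 5 \left(-3\right)\right)^{2} = \left(\frac{3}{2} \left(-5\right) + 5 \left(-3\right)\right)^{2} = \left(- \frac{15}{2} - 15\right)^{2} = \left(- \frac{45}{2}\right)^{2} = \frac{2025}{4}$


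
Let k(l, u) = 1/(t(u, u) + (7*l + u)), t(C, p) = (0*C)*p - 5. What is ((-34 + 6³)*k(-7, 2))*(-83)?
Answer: 581/2 ≈ 290.50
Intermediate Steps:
t(C, p) = -5 (t(C, p) = 0*p - 5 = 0 - 5 = -5)
k(l, u) = 1/(-5 + u + 7*l) (k(l, u) = 1/(-5 + (7*l + u)) = 1/(-5 + (u + 7*l)) = 1/(-5 + u + 7*l))
((-34 + 6³)*k(-7, 2))*(-83) = ((-34 + 6³)/(-5 + 2 + 7*(-7)))*(-83) = ((-34 + 216)/(-5 + 2 - 49))*(-83) = (182/(-52))*(-83) = (182*(-1/52))*(-83) = -7/2*(-83) = 581/2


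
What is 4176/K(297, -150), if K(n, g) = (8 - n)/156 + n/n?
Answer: -651456/133 ≈ -4898.2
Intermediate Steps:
K(n, g) = 41/39 - n/156 (K(n, g) = (8 - n)*(1/156) + 1 = (2/39 - n/156) + 1 = 41/39 - n/156)
4176/K(297, -150) = 4176/(41/39 - 1/156*297) = 4176/(41/39 - 99/52) = 4176/(-133/156) = 4176*(-156/133) = -651456/133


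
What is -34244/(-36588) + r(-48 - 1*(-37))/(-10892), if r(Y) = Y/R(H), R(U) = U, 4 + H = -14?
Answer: 559444933/597774744 ≈ 0.93588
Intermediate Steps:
H = -18 (H = -4 - 14 = -18)
r(Y) = -Y/18 (r(Y) = Y/(-18) = Y*(-1/18) = -Y/18)
-34244/(-36588) + r(-48 - 1*(-37))/(-10892) = -34244/(-36588) - (-48 - 1*(-37))/18/(-10892) = -34244*(-1/36588) - (-48 + 37)/18*(-1/10892) = 8561/9147 - 1/18*(-11)*(-1/10892) = 8561/9147 + (11/18)*(-1/10892) = 8561/9147 - 11/196056 = 559444933/597774744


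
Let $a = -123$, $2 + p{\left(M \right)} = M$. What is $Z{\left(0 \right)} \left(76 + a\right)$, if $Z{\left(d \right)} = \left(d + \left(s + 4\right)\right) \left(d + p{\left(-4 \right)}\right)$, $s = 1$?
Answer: $1410$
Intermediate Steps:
$p{\left(M \right)} = -2 + M$
$Z{\left(d \right)} = \left(-6 + d\right) \left(5 + d\right)$ ($Z{\left(d \right)} = \left(d + \left(1 + 4\right)\right) \left(d - 6\right) = \left(d + 5\right) \left(d - 6\right) = \left(5 + d\right) \left(-6 + d\right) = \left(-6 + d\right) \left(5 + d\right)$)
$Z{\left(0 \right)} \left(76 + a\right) = \left(-30 + 0^{2} - 0\right) \left(76 - 123\right) = \left(-30 + 0 + 0\right) \left(-47\right) = \left(-30\right) \left(-47\right) = 1410$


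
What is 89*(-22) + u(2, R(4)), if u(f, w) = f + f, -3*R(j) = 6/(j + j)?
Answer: -1954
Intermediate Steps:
R(j) = -1/j (R(j) = -2/(j + j) = -2/(2*j) = -2*1/(2*j) = -1/j)
u(f, w) = 2*f
89*(-22) + u(2, R(4)) = 89*(-22) + 2*2 = -1958 + 4 = -1954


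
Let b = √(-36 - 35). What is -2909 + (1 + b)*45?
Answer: -2864 + 45*I*√71 ≈ -2864.0 + 379.18*I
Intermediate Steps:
b = I*√71 (b = √(-71) = I*√71 ≈ 8.4261*I)
-2909 + (1 + b)*45 = -2909 + (1 + I*√71)*45 = -2909 + (45 + 45*I*√71) = -2864 + 45*I*√71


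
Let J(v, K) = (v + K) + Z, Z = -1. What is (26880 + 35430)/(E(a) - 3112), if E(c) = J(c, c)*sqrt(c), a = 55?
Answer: -64636240/3010363 - 2263930*sqrt(55)/3010363 ≈ -27.049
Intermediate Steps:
J(v, K) = -1 + K + v (J(v, K) = (v + K) - 1 = (K + v) - 1 = -1 + K + v)
E(c) = sqrt(c)*(-1 + 2*c) (E(c) = (-1 + c + c)*sqrt(c) = (-1 + 2*c)*sqrt(c) = sqrt(c)*(-1 + 2*c))
(26880 + 35430)/(E(a) - 3112) = (26880 + 35430)/(sqrt(55)*(-1 + 2*55) - 3112) = 62310/(sqrt(55)*(-1 + 110) - 3112) = 62310/(sqrt(55)*109 - 3112) = 62310/(109*sqrt(55) - 3112) = 62310/(-3112 + 109*sqrt(55))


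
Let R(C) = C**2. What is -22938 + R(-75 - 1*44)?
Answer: -8777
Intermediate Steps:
-22938 + R(-75 - 1*44) = -22938 + (-75 - 1*44)**2 = -22938 + (-75 - 44)**2 = -22938 + (-119)**2 = -22938 + 14161 = -8777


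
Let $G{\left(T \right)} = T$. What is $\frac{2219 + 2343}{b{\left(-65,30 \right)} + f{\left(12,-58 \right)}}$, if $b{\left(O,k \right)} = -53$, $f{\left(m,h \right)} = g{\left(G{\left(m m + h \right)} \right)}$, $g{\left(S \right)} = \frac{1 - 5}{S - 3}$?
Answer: $- \frac{378646}{4403} \approx -85.997$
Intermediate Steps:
$g{\left(S \right)} = - \frac{4}{-3 + S}$
$f{\left(m,h \right)} = - \frac{4}{-3 + h + m^{2}}$ ($f{\left(m,h \right)} = - \frac{4}{-3 + \left(m m + h\right)} = - \frac{4}{-3 + \left(m^{2} + h\right)} = - \frac{4}{-3 + \left(h + m^{2}\right)} = - \frac{4}{-3 + h + m^{2}}$)
$\frac{2219 + 2343}{b{\left(-65,30 \right)} + f{\left(12,-58 \right)}} = \frac{2219 + 2343}{-53 - \frac{4}{-3 - 58 + 12^{2}}} = \frac{4562}{-53 - \frac{4}{-3 - 58 + 144}} = \frac{4562}{-53 - \frac{4}{83}} = \frac{4562}{- \frac{4403}{83}} = 4562 \left(- \frac{83}{4403}\right) = - \frac{378646}{4403}$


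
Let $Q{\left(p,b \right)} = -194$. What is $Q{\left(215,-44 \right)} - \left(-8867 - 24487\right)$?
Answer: $33160$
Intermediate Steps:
$Q{\left(215,-44 \right)} - \left(-8867 - 24487\right) = -194 - \left(-8867 - 24487\right) = -194 - -33354 = -194 + 33354 = 33160$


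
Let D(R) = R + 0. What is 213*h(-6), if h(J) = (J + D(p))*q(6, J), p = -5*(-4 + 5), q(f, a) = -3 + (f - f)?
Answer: 7029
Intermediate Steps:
q(f, a) = -3 (q(f, a) = -3 + 0 = -3)
p = -5 (p = -5*1 = -5)
D(R) = R
h(J) = 15 - 3*J (h(J) = (J - 5)*(-3) = (-5 + J)*(-3) = 15 - 3*J)
213*h(-6) = 213*(15 - 3*(-6)) = 213*(15 + 18) = 213*33 = 7029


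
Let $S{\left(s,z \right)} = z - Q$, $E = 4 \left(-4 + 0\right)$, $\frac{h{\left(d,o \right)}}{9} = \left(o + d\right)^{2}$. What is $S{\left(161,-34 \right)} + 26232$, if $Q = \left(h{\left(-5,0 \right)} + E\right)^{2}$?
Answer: $-17483$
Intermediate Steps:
$h{\left(d,o \right)} = 9 \left(d + o\right)^{2}$ ($h{\left(d,o \right)} = 9 \left(o + d\right)^{2} = 9 \left(d + o\right)^{2}$)
$E = -16$ ($E = 4 \left(-4\right) = -16$)
$Q = 43681$ ($Q = \left(9 \left(-5 + 0\right)^{2} - 16\right)^{2} = \left(9 \left(-5\right)^{2} - 16\right)^{2} = \left(9 \cdot 25 - 16\right)^{2} = \left(225 - 16\right)^{2} = 209^{2} = 43681$)
$S{\left(s,z \right)} = -43681 + z$ ($S{\left(s,z \right)} = z - 43681 = -43681 + z$)
$S{\left(161,-34 \right)} + 26232 = \left(-43681 - 34\right) + 26232 = -43715 + 26232 = -17483$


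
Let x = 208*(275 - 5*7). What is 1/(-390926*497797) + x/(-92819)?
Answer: -9714521357991059/18062743548052018 ≈ -0.53782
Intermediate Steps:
x = 49920 (x = 208*(275 - 35) = 208*240 = 49920)
1/(-390926*497797) + x/(-92819) = 1/(-390926*497797) + 49920/(-92819) = -1/390926*1/497797 + 49920*(-1/92819) = -1/194601790022 - 49920/92819 = -9714521357991059/18062743548052018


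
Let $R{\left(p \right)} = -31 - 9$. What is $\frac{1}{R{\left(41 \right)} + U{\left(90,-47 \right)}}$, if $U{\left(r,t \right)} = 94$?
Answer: $\frac{1}{54} \approx 0.018519$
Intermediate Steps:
$R{\left(p \right)} = -40$
$\frac{1}{R{\left(41 \right)} + U{\left(90,-47 \right)}} = \frac{1}{-40 + 94} = \frac{1}{54}$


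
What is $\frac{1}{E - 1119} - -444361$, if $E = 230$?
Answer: $\frac{395036928}{889} \approx 4.4436 \cdot 10^{5}$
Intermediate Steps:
$\frac{1}{E - 1119} - -444361 = \frac{1}{230 - 1119} - -444361 = \frac{1}{-889} + 444361 = - \frac{1}{889} + 444361 = \frac{395036928}{889}$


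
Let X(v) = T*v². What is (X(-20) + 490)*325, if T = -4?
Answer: -360750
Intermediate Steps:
X(v) = -4*v²
(X(-20) + 490)*325 = (-4*(-20)² + 490)*325 = (-4*400 + 490)*325 = (-1600 + 490)*325 = -1110*325 = -360750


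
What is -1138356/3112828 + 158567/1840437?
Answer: -400370176024/1432240956459 ≈ -0.27954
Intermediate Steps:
-1138356/3112828 + 158567/1840437 = -1138356*1/3112828 + 158567*(1/1840437) = -284589/778207 + 158567/1840437 = -400370176024/1432240956459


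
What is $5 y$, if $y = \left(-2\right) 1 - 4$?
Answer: $-30$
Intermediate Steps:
$y = -6$ ($y = -2 - 4 = -6$)
$5 y = 5 \left(-6\right) = -30$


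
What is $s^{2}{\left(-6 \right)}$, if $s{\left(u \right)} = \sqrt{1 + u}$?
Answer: $-5$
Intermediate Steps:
$s^{2}{\left(-6 \right)} = \left(\sqrt{1 - 6}\right)^{2} = \left(\sqrt{-5}\right)^{2} = \left(i \sqrt{5}\right)^{2} = -5$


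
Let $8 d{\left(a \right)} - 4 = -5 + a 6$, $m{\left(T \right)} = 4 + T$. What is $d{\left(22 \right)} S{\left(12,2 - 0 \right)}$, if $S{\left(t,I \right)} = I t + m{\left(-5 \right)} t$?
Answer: $\frac{393}{2} \approx 196.5$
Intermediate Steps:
$S{\left(t,I \right)} = - t + I t$ ($S{\left(t,I \right)} = I t + \left(4 - 5\right) t = I t - t = - t + I t$)
$d{\left(a \right)} = - \frac{1}{8} + \frac{3 a}{4}$ ($d{\left(a \right)} = \frac{1}{2} + \frac{-5 + a 6}{8} = \frac{1}{2} + \frac{-5 + 6 a}{8} = \frac{1}{2} + \left(- \frac{5}{8} + \frac{3 a}{4}\right) = - \frac{1}{8} + \frac{3 a}{4}$)
$d{\left(22 \right)} S{\left(12,2 - 0 \right)} = \left(- \frac{1}{8} + \frac{3}{4} \cdot 22\right) 12 \left(-1 + \left(2 - 0\right)\right) = \left(- \frac{1}{8} + \frac{33}{2}\right) 12 \left(-1 + \left(2 + 0\right)\right) = \frac{131 \cdot 12 \left(-1 + 2\right)}{8} = \frac{131 \cdot 12 \cdot 1}{8} = \frac{131}{8} \cdot 12 = \frac{393}{2}$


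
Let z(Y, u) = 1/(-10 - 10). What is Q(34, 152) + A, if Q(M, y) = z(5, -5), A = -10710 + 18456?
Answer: 154919/20 ≈ 7746.0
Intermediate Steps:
A = 7746
z(Y, u) = -1/20 (z(Y, u) = 1/(-20) = -1/20)
Q(M, y) = -1/20
Q(34, 152) + A = -1/20 + 7746 = 154919/20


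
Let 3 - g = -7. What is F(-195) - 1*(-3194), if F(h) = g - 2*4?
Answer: 3196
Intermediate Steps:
g = 10 (g = 3 - 1*(-7) = 3 + 7 = 10)
F(h) = 2 (F(h) = 10 - 2*4 = 10 - 8 = 2)
F(-195) - 1*(-3194) = 2 - 1*(-3194) = 2 + 3194 = 3196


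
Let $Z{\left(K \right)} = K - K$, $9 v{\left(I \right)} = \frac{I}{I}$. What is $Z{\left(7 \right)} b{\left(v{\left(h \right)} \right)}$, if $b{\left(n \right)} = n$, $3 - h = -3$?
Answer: $0$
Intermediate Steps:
$h = 6$ ($h = 3 - -3 = 3 + 3 = 6$)
$v{\left(I \right)} = \frac{1}{9}$ ($v{\left(I \right)} = \frac{I \frac{1}{I}}{9} = \frac{1}{9} \cdot 1 = \frac{1}{9}$)
$Z{\left(K \right)} = 0$
$Z{\left(7 \right)} b{\left(v{\left(h \right)} \right)} = 0 \cdot \frac{1}{9} = 0$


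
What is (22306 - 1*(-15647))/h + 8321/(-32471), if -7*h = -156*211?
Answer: 2784236335/356271812 ≈ 7.8149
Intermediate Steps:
h = 32916/7 (h = -(-156)*211/7 = -⅐*(-32916) = 32916/7 ≈ 4702.3)
(22306 - 1*(-15647))/h + 8321/(-32471) = (22306 - 1*(-15647))/(32916/7) + 8321/(-32471) = (22306 + 15647)*(7/32916) + 8321*(-1/32471) = 37953*(7/32916) - 8321/32471 = 88557/10972 - 8321/32471 = 2784236335/356271812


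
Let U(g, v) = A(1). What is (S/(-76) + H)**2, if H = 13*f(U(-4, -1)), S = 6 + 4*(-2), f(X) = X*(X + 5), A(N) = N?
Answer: 8791225/1444 ≈ 6088.1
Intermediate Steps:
U(g, v) = 1
f(X) = X*(5 + X)
S = -2 (S = 6 - 8 = -2)
H = 78 (H = 13*(1*(5 + 1)) = 13*(1*6) = 13*6 = 78)
(S/(-76) + H)**2 = (-2/(-76) + 78)**2 = (-2*(-1/76) + 78)**2 = (1/38 + 78)**2 = (2965/38)**2 = 8791225/1444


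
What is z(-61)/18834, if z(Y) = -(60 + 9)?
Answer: -23/6278 ≈ -0.0036636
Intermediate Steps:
z(Y) = -69 (z(Y) = -1*69 = -69)
z(-61)/18834 = -69/18834 = -69*1/18834 = -23/6278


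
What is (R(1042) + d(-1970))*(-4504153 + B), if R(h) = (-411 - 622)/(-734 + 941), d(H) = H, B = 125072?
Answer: 1790269031663/207 ≈ 8.6486e+9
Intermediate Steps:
R(h) = -1033/207
(R(1042) + d(-1970))*(-4504153 + B) = (-1033/207 - 1970)*(-4504153 + 125072) = -408823/207*(-4379081) = 1790269031663/207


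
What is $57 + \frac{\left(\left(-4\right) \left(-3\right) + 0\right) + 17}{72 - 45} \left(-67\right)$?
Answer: $- \frac{404}{27} \approx -14.963$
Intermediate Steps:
$57 + \frac{\left(\left(-4\right) \left(-3\right) + 0\right) + 17}{72 - 45} \left(-67\right) = 57 + \frac{\left(12 + 0\right) + 17}{27} \left(-67\right) = 57 + \left(12 + 17\right) \frac{1}{27} \left(-67\right) = 57 + 29 \cdot \frac{1}{27} \left(-67\right) = 57 + \frac{29}{27} \left(-67\right) = 57 - \frac{1943}{27} = - \frac{404}{27}$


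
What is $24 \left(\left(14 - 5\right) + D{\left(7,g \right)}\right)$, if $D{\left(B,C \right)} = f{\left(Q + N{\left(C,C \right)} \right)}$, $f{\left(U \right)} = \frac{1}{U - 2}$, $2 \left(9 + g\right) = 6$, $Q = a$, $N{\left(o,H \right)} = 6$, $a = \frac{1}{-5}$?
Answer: $\frac{4224}{19} \approx 222.32$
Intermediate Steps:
$a = - \frac{1}{5} \approx -0.2$
$Q = - \frac{1}{5} \approx -0.2$
$g = -6$ ($g = -9 + \frac{1}{2} \cdot 6 = -9 + 3 = -6$)
$f{\left(U \right)} = \frac{1}{-2 + U}$
$D{\left(B,C \right)} = \frac{5}{19}$ ($D{\left(B,C \right)} = \frac{1}{-2 + \left(- \frac{1}{5} + 6\right)} = \frac{1}{-2 + \frac{29}{5}} = \frac{1}{\frac{19}{5}} = \frac{5}{19}$)
$24 \left(\left(14 - 5\right) + D{\left(7,g \right)}\right) = 24 \left(\left(14 - 5\right) + \frac{5}{19}\right) = 24 \left(9 + \frac{5}{19}\right) = 24 \cdot \frac{176}{19} = \frac{4224}{19}$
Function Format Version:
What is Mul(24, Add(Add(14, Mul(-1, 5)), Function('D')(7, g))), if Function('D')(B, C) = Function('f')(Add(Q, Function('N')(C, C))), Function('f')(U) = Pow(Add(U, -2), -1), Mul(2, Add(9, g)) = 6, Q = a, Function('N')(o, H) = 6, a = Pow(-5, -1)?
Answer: Rational(4224, 19) ≈ 222.32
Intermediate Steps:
a = Rational(-1, 5) ≈ -0.20000
Q = Rational(-1, 5) ≈ -0.20000
g = -6 (g = Add(-9, Mul(Rational(1, 2), 6)) = Add(-9, 3) = -6)
Function('f')(U) = Pow(Add(-2, U), -1)
Function('D')(B, C) = Rational(5, 19) (Function('D')(B, C) = Pow(Add(-2, Add(Rational(-1, 5), 6)), -1) = Pow(Add(-2, Rational(29, 5)), -1) = Pow(Rational(19, 5), -1) = Rational(5, 19))
Mul(24, Add(Add(14, Mul(-1, 5)), Function('D')(7, g))) = Mul(24, Add(Add(14, Mul(-1, 5)), Rational(5, 19))) = Mul(24, Add(Add(14, -5), Rational(5, 19))) = Mul(24, Add(9, Rational(5, 19))) = Mul(24, Rational(176, 19)) = Rational(4224, 19)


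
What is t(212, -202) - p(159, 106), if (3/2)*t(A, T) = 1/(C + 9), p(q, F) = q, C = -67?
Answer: -13834/87 ≈ -159.01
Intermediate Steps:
t(A, T) = -1/87 (t(A, T) = 2/(3*(-67 + 9)) = (2/3)/(-58) = (2/3)*(-1/58) = -1/87)
t(212, -202) - p(159, 106) = -1/87 - 1*159 = -1/87 - 159 = -13834/87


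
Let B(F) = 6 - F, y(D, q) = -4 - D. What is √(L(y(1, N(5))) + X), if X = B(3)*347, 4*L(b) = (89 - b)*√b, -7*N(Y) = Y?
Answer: √(4164 + 94*I*√5)/2 ≈ 32.275 + 0.81406*I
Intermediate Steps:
N(Y) = -Y/7
L(b) = √b*(89 - b)/4 (L(b) = ((89 - b)*√b)/4 = (√b*(89 - b))/4 = √b*(89 - b)/4)
X = 1041 (X = (6 - 1*3)*347 = (6 - 3)*347 = 3*347 = 1041)
√(L(y(1, N(5))) + X) = √(√(-4 - 1*1)*(89 - (-4 - 1*1))/4 + 1041) = √(√(-4 - 1)*(89 - (-4 - 1))/4 + 1041) = √(√(-5)*(89 - 1*(-5))/4 + 1041) = √((I*√5)*(89 + 5)/4 + 1041) = √((¼)*(I*√5)*94 + 1041) = √(47*I*√5/2 + 1041) = √(1041 + 47*I*√5/2)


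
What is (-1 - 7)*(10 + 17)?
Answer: -216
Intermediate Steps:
(-1 - 7)*(10 + 17) = -8*27 = -216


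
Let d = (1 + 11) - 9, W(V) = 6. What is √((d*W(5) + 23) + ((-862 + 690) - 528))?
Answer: I*√659 ≈ 25.671*I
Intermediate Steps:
d = 3 (d = 12 - 9 = 3)
√((d*W(5) + 23) + ((-862 + 690) - 528)) = √((3*6 + 23) + ((-862 + 690) - 528)) = √((18 + 23) + (-172 - 528)) = √(41 - 700) = √(-659) = I*√659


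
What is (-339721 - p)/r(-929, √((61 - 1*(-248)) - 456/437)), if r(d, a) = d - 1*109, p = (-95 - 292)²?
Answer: 244745/519 ≈ 471.57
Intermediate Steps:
p = 149769 (p = (-387)² = 149769)
r(d, a) = -109 + d (r(d, a) = d - 109 = -109 + d)
(-339721 - p)/r(-929, √((61 - 1*(-248)) - 456/437)) = (-339721 - 1*149769)/(-109 - 929) = (-339721 - 149769)/(-1038) = -489490*(-1/1038) = 244745/519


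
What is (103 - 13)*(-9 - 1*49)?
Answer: -5220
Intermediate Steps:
(103 - 13)*(-9 - 1*49) = 90*(-9 - 49) = 90*(-58) = -5220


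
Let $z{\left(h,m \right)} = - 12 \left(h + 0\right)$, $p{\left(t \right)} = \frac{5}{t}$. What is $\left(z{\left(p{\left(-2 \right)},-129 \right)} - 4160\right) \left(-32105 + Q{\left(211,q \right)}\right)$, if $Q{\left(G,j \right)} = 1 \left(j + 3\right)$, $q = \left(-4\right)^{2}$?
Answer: $132515180$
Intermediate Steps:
$q = 16$
$Q{\left(G,j \right)} = 3 + j$ ($Q{\left(G,j \right)} = 1 \left(3 + j\right) = 3 + j$)
$z{\left(h,m \right)} = - 12 h$
$\left(z{\left(p{\left(-2 \right)},-129 \right)} - 4160\right) \left(-32105 + Q{\left(211,q \right)}\right) = \left(- 12 \frac{5}{-2} - 4160\right) \left(-32105 + \left(3 + 16\right)\right) = \left(- 12 \cdot 5 \left(- \frac{1}{2}\right) - 4160\right) \left(-32105 + 19\right) = \left(\left(-12\right) \left(- \frac{5}{2}\right) - 4160\right) \left(-32086\right) = \left(30 - 4160\right) \left(-32086\right) = \left(-4130\right) \left(-32086\right) = 132515180$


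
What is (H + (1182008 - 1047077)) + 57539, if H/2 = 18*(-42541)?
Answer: -1339006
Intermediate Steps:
H = -1531476 (H = 2*(18*(-42541)) = 2*(-765738) = -1531476)
(H + (1182008 - 1047077)) + 57539 = (-1531476 + (1182008 - 1047077)) + 57539 = (-1531476 + 134931) + 57539 = -1396545 + 57539 = -1339006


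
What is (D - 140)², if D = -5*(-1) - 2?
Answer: 18769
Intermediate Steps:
D = 3 (D = 5 - 2 = 3)
(D - 140)² = (3 - 140)² = (-137)² = 18769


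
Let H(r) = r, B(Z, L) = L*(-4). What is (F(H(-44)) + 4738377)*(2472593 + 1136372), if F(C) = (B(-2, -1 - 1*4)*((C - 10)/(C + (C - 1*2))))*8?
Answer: 17100983210445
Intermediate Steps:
B(Z, L) = -4*L
F(C) = 160*(-10 + C)/(-2 + 2*C) (F(C) = ((-4*(-1 - 1*4))*((C - 10)/(C + (C - 1*2))))*8 = ((-4*(-1 - 4))*((-10 + C)/(C + (C - 2))))*8 = ((-4*(-5))*((-10 + C)/(C + (-2 + C))))*8 = (20*((-10 + C)/(-2 + 2*C)))*8 = (20*(-10 + C)/(-2 + 2*C))*8 = 160*(-10 + C)/(-2 + 2*C))
(F(H(-44)) + 4738377)*(2472593 + 1136372) = (80*(-10 - 44)/(-1 - 44) + 4738377)*(2472593 + 1136372) = (80*(-54)/(-45) + 4738377)*3608965 = (80*(-1/45)*(-54) + 4738377)*3608965 = (96 + 4738377)*3608965 = 4738473*3608965 = 17100983210445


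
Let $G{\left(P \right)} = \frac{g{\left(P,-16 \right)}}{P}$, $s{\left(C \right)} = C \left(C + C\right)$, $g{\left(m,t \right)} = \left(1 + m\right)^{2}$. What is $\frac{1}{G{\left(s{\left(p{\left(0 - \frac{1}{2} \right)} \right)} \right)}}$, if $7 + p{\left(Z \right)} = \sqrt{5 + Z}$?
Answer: $\frac{11993}{919368} + \frac{385 \sqrt{2}}{76614} \approx 0.020152$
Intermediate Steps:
$p{\left(Z \right)} = -7 + \sqrt{5 + Z}$
$s{\left(C \right)} = 2 C^{2}$ ($s{\left(C \right)} = C 2 C = 2 C^{2}$)
$G{\left(P \right)} = \frac{\left(1 + P\right)^{2}}{P}$
$\frac{1}{G{\left(s{\left(p{\left(0 - \frac{1}{2} \right)} \right)} \right)}} = \frac{1}{\frac{1}{2 \left(-7 + \sqrt{5 + \left(0 - \frac{1}{2}\right)}\right)^{2}} \left(1 + 2 \left(-7 + \sqrt{5 + \left(0 - \frac{1}{2}\right)}\right)^{2}\right)^{2}} = \frac{1}{\frac{1}{2 \left(-7 + \sqrt{5 - \frac{1}{2}}\right)^{2}} \left(1 + 2 \left(-7 + \sqrt{5 - \frac{1}{2}}\right)^{2}\right)^{2}} = \frac{1}{\frac{1}{2 \left(-7 + \sqrt{\frac{9}{2}}\right)^{2}} \left(1 + 2 \left(-7 + \sqrt{\frac{9}{2}}\right)^{2}\right)^{2}} = \frac{1}{\frac{1}{2 \left(-7 + \frac{3 \sqrt{2}}{2}\right)^{2}} \left(1 + 2 \left(-7 + \frac{3 \sqrt{2}}{2}\right)^{2}\right)^{2}} = \frac{1}{\frac{1}{2} \left(1 + 2 \left(-7 + \frac{3 \sqrt{2}}{2}\right)^{2}\right)^{2} \frac{1}{\left(-7 + \frac{3 \sqrt{2}}{2}\right)^{2}}} = \frac{2 \left(-7 + \frac{3 \sqrt{2}}{2}\right)^{2}}{\left(1 + 2 \left(-7 + \frac{3 \sqrt{2}}{2}\right)^{2}\right)^{2}}$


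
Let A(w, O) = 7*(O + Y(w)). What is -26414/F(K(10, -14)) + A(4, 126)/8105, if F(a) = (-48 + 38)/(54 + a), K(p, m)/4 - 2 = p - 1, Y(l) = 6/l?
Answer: 4196076997/16210 ≈ 2.5886e+5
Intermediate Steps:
K(p, m) = 4 + 4*p (K(p, m) = 8 + 4*(p - 1) = 8 + 4*(-1 + p) = 8 + (-4 + 4*p) = 4 + 4*p)
A(w, O) = 7*O + 42/w (A(w, O) = 7*(O + 6/w) = 7*O + 42/w)
F(a) = -10/(54 + a)
-26414/F(K(10, -14)) + A(4, 126)/8105 = -26414/((-10/(54 + (4 + 4*10)))) + (7*126 + 42/4)/8105 = -26414/((-10/(54 + (4 + 40)))) + (882 + 42*(¼))*(1/8105) = -26414/((-10/(54 + 44))) + (882 + 21/2)*(1/8105) = -26414/((-10/98)) + (1785/2)*(1/8105) = -26414/((-10*1/98)) + 357/3242 = -26414/(-5/49) + 357/3242 = -26414*(-49/5) + 357/3242 = 1294286/5 + 357/3242 = 4196076997/16210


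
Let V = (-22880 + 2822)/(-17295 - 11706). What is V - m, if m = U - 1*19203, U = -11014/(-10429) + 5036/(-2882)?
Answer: 2789964800717459/145277503063 ≈ 19204.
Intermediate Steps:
U = -10389048/15028189 (U = -11014*(-1/10429) + 5036*(-1/2882) = 11014/10429 - 2518/1441 = -10389048/15028189 ≈ -0.69130)
V = 6686/9667 (V = -20058/(-29001) = -20058*(-1/29001) = 6686/9667 ≈ 0.69163)
m = -288596702415/15028189 (m = -10389048/15028189 - 1*19203 = -10389048/15028189 - 19203 = -288596702415/15028189 ≈ -19204.)
V - m = 6686/9667 - 1*(-288596702415/15028189) = 6686/9667 + 288596702415/15028189 = 2789964800717459/145277503063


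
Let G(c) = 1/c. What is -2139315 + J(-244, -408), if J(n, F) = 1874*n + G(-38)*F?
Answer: -49334645/19 ≈ -2.5966e+6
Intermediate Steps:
J(n, F) = 1874*n - F/38 (J(n, F) = 1874*n + F/(-38) = 1874*n - F/38)
-2139315 + J(-244, -408) = -2139315 + (1874*(-244) - 1/38*(-408)) = -2139315 + (-457256 + 204/19) = -2139315 - 8687660/19 = -49334645/19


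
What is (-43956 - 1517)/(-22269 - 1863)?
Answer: 45473/24132 ≈ 1.8843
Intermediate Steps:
(-43956 - 1517)/(-22269 - 1863) = -45473/(-24132) = -45473*(-1/24132) = 45473/24132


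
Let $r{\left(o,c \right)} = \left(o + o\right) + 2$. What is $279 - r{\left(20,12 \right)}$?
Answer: $237$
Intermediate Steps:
$r{\left(o,c \right)} = 2 + 2 o$ ($r{\left(o,c \right)} = 2 o + 2 = 2 + 2 o$)
$279 - r{\left(20,12 \right)} = 279 - \left(2 + 2 \cdot 20\right) = 279 - \left(2 + 40\right) = 279 - 42 = 237$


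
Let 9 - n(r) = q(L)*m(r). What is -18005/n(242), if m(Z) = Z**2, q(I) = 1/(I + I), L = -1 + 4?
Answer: 10803/5851 ≈ 1.8464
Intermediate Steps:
L = 3
q(I) = 1/(2*I)
n(r) = 9 - r**2/6 (n(r) = 9 - (1/2)/3*r**2 = 9 - (1/2)*(1/3)*r**2 = 9 - r**2/6)
-18005/n(242) = -18005/(9 - 1/6*242**2) = -18005/(9 - 1/6*58564) = -18005/(9 - 29282/3) = -18005/(-29255/3) = -18005*(-3/29255) = 10803/5851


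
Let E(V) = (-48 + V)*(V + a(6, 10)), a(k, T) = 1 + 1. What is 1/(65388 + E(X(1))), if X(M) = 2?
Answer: 1/65204 ≈ 1.5336e-5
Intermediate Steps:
a(k, T) = 2
E(V) = (-48 + V)*(2 + V) (E(V) = (-48 + V)*(V + 2) = (-48 + V)*(2 + V))
1/(65388 + E(X(1))) = 1/(65388 + (-96 + 2² - 46*2)) = 1/(65388 + (-96 + 4 - 92)) = 1/(65388 - 184) = 1/65204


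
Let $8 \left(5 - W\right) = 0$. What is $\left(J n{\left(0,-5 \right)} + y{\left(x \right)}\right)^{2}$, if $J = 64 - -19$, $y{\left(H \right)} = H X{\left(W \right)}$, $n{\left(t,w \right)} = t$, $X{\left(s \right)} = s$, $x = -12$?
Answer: $3600$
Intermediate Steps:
$W = 5$ ($W = 5 - 0 = 5 + 0 = 5$)
$y{\left(H \right)} = 5 H$ ($y{\left(H \right)} = H 5 = 5 H$)
$J = 83$ ($J = 64 + 19 = 83$)
$\left(J n{\left(0,-5 \right)} + y{\left(x \right)}\right)^{2} = \left(83 \cdot 0 + 5 \left(-12\right)\right)^{2} = \left(0 - 60\right)^{2} = \left(-60\right)^{2} = 3600$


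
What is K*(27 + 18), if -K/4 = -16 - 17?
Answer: 5940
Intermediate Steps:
K = 132 (K = -4*(-16 - 17) = -4*(-33) = 132)
K*(27 + 18) = 132*(27 + 18) = 132*45 = 5940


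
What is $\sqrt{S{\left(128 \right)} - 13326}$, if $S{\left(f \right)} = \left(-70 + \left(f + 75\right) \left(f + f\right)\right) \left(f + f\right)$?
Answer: $\sqrt{13272562} \approx 3643.2$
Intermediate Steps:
$S{\left(f \right)} = 2 f \left(-70 + 2 f \left(75 + f\right)\right)$ ($S{\left(f \right)} = \left(-70 + \left(75 + f\right) 2 f\right) 2 f = \left(-70 + 2 f \left(75 + f\right)\right) 2 f = 2 f \left(-70 + 2 f \left(75 + f\right)\right)$)
$\sqrt{S{\left(128 \right)} - 13326} = \sqrt{4 \cdot 128 \left(-35 + 128^{2} + 75 \cdot 128\right) - 13326} = \sqrt{4 \cdot 128 \left(-35 + 16384 + 9600\right) - 13326} = \sqrt{4 \cdot 128 \cdot 25949 - 13326} = \sqrt{13285888 - 13326} = \sqrt{13272562}$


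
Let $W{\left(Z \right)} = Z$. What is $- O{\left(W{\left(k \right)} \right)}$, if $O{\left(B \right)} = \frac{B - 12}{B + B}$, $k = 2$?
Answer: $\frac{5}{2} \approx 2.5$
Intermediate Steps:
$O{\left(B \right)} = \frac{-12 + B}{2 B}$
$- O{\left(W{\left(k \right)} \right)} = - \frac{-12 + 2}{2 \cdot 2} = - \frac{-10}{2 \cdot 2} = \left(-1\right) \left(- \frac{5}{2}\right) = \frac{5}{2}$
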